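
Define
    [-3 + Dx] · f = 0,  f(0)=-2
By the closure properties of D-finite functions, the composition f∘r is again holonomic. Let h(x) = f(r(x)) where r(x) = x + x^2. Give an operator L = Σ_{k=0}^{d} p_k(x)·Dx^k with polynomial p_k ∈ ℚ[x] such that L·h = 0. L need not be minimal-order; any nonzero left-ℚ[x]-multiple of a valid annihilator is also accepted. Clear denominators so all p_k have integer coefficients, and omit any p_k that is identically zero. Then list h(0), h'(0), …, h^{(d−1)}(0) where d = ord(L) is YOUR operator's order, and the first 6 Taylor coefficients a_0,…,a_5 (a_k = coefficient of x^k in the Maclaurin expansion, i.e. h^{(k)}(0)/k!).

L = (-3 - 6·x) + Dx  (order 1).
h: a_k = -2, -6, -15, -27, -171/4, -1161/20, …
ICs: h(0) = -2.

f: a_k = -2, -6, -9, -9, -27/4, -81/20, …
L₀ from L_f via x↦r, Dx↦r'^{-1}Dx.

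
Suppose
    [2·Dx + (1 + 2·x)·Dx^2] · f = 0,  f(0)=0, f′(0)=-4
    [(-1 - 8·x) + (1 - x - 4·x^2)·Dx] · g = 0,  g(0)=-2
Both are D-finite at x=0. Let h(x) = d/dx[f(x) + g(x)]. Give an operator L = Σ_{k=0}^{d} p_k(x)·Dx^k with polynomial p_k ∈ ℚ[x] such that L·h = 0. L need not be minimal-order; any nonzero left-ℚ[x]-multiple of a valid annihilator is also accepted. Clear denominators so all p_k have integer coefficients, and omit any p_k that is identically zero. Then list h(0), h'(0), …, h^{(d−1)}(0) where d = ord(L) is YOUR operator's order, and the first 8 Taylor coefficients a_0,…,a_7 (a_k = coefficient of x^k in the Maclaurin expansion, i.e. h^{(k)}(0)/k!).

f: a_k = 0, -4, 4, -16/3, 8, -64/5, 64/3, -256/7, …
g: a_k = -2, -2, -10, -18, -58, -130, -362, -882, …
L₀ := lclm(L_f,L_g); ord L₀ ≤ 2+1.
Derive L from L₀ (diff closure).
L = (-94 - 644·x - 1664·x^2 - 1920·x^3 - 1536·x^4) + (-23 - 324·x - 1448·x^2 - 3072·x^3 - 3904·x^4 - 2560·x^5)·Dx + (6 + 35·x + 53·x^2 - 98·x^3 - 528·x^4 - 864·x^5 - 512·x^6)·Dx^2  (order 2).
h: a_k = -6, -12, -70, -200, -714, -2044, -6430, -18128, …
ICs: h(0) = -6, h′(0) = -12.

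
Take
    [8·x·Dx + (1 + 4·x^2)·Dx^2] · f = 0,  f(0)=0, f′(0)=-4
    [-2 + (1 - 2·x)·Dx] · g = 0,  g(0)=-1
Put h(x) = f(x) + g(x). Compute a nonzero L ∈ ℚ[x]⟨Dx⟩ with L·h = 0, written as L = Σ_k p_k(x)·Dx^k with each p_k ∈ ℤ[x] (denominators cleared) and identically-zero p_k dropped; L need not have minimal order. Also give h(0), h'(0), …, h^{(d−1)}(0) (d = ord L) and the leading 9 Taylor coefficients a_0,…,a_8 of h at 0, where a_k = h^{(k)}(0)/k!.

f: a_k = 0, -4, 0, 16/3, 0, -64/5, 0, 256/7, 0, …
g: a_k = -1, -2, -4, -8, -16, -32, -64, -128, -256, …
Sum ⇒ L₀ = lclm(L_f,L_g) in ℚ(x)⟨Dx⟩.
L = (8 - 64·x - 96·x^2)·Dx + (-8 + 8·x - 32·x^2 - 96·x^3)·Dx^2 + (1 - 16·x^4)·Dx^3  (order 3).
h: a_k = -1, -6, -4, -8/3, -16, -224/5, -64, -640/7, -256, …
ICs: h(0) = -1, h′(0) = -6, h′′(0) = -8.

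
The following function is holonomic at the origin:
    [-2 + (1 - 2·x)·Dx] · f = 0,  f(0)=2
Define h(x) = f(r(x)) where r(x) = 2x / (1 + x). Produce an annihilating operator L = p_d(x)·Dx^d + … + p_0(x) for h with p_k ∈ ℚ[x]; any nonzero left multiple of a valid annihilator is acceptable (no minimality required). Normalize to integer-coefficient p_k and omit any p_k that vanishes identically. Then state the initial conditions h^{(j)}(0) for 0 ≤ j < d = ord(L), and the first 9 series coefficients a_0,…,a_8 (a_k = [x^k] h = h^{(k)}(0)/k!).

L = 4 + (-1 + 2·x + 3·x^2)·Dx  (order 1).
h: a_k = 2, 8, 24, 72, 216, 648, 1944, 5832, 17496, …
ICs: h(0) = 2.

f: a_k = 2, 4, 8, 16, 32, 64, 128, 256, 512, …
f∘r: x↦r, Dx↦Dx/r' in L_f ⇒ L₀.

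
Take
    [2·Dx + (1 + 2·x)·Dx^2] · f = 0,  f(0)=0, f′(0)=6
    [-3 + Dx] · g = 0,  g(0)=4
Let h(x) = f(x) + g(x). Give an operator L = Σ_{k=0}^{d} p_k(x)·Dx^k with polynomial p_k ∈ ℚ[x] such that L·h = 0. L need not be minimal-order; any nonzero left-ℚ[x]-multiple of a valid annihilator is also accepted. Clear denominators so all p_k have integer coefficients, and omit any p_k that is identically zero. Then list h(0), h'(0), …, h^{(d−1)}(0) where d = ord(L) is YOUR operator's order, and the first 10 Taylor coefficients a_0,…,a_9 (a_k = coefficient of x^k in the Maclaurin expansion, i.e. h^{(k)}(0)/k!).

L = (-42 - 36·x)·Dx + (-1 - 36·x - 36·x^2)·Dx^2 + (5 + 16·x + 12·x^2)·Dx^3  (order 3).
h: a_k = 4, 18, 12, 26, 3/2, 273/10, -559/20, 7923/140, -106791/1120, 574169/3360, …
ICs: h(0) = 4, h′(0) = 18, h′′(0) = 24.

f: a_k = 0, 6, -6, 8, -12, 96/5, -32, 384/7, -96, 512/3, …
g: a_k = 4, 12, 18, 18, 27/2, 81/10, 81/20, 243/140, 729/1120, 243/1120, …
Sum ⇒ L₀ = lclm(L_f,L_g) in ℚ(x)⟨Dx⟩.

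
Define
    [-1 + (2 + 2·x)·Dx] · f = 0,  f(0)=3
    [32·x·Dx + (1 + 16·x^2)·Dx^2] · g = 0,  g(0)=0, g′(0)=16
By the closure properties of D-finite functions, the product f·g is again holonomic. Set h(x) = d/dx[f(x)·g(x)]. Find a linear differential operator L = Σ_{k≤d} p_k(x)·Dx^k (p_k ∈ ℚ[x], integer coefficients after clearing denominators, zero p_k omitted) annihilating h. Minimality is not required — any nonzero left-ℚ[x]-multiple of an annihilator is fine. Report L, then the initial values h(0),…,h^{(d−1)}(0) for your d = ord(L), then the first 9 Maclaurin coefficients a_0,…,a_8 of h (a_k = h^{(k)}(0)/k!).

f: a_k = 3, 3/2, -3/8, 3/16, -15/128, 21/256, -63/1024, 99/2048, -1287/32768, …
g: a_k = 0, 16, 0, -256/3, 0, 4096/5, 0, -65536/7, 0, …
L₀ := L_f ⊗_s L_g (sym. prod.), ord ≤ 2.
Derive L from L₀ (diff closure).
L = (125 + 640·x - 5728·x^2 - 6144·x^3 - 768·x^4) + (268 + 1164·x - 10368·x^2 - 29696·x^3 - 21504·x^4 - 3072·x^5)·Dx + (12 - 232·x - 372·x^2 - 4096·x^3 - 9088·x^4 - 6144·x^5 - 1024·x^6)·Dx^2  (order 2).
h: a_k = 48, 48, -786, -500, 99509/8, 291387/40, -63582493/320, -62254327/560, 45538351431/14336, …
ICs: h(0) = 48, h′(0) = 48.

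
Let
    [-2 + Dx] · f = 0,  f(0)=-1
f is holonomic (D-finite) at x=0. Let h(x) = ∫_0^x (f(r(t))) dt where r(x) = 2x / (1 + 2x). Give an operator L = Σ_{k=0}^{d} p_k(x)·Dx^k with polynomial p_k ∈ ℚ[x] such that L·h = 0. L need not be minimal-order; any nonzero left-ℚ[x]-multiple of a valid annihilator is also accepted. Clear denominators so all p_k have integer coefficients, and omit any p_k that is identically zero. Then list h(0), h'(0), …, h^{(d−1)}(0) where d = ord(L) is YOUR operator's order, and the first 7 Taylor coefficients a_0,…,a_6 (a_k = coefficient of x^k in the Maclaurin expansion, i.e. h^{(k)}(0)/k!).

f: a_k = -1, -2, -2, -4/3, -2/3, -4/15, -4/45, …
L₀ from L_f via x↦r, Dx↦r'^{-1}Dx.
h=∫₀ˣh₀: take L = L₀·Dx.
L = -4·Dx + (1 + 4·x + 4·x^2)·Dx^2  (order 2).
h: a_k = 0, -1, -2, 0, 4/3, -32/15, 32/15, …
ICs: h(0) = 0, h′(0) = -1.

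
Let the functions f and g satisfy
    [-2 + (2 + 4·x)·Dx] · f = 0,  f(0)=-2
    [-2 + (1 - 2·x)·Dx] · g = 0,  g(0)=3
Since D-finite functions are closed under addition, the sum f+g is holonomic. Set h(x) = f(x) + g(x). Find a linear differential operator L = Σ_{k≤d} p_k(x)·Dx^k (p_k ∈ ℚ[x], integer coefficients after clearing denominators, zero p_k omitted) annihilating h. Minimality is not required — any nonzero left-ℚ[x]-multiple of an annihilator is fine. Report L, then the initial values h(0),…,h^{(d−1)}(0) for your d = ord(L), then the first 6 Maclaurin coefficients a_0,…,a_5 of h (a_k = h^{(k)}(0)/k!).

f: a_k = -2, -2, 1, -1, 5/4, -7/4, …
g: a_k = 3, 6, 12, 24, 48, 96, …
f+g: L₀ = lclm(L_f,L_g), ord ≤ 1+1.
L = (10 + 12·x) + (-9 - 28·x - 36·x^2)·Dx + (1 + 6·x - 4·x^2 - 24·x^3)·Dx^2  (order 2).
h: a_k = 1, 4, 13, 23, 197/4, 377/4, …
ICs: h(0) = 1, h′(0) = 4.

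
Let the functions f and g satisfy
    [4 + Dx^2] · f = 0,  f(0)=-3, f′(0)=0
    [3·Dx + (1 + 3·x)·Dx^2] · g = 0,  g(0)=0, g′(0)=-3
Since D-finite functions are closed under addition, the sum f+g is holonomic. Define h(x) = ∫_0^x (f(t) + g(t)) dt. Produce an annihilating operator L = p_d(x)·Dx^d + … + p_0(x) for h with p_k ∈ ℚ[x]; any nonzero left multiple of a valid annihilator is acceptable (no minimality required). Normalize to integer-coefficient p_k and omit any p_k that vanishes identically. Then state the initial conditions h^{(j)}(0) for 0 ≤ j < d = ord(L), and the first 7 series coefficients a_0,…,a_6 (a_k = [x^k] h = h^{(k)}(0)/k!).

L = (348 + 144·x + 216·x^2)·Dx^2 + (44 + 180·x + 216·x^2 + 216·x^3)·Dx^3 + (87 + 36·x + 54·x^2)·Dx^4 + (11 + 45·x + 54·x^2 + 54·x^3)·Dx^5  (order 5).
h: a_k = 0, -3, -3/2, 7/2, -9/4, 73/20, -81/10, …
ICs: h(0) = 0, h′(0) = -3, h′′(0) = -3, h′′′(0) = 21, h′′′′(0) = -54.

f: a_k = -3, 0, 6, 0, -2, 0, 4/15, …
g: a_k = 0, -3, 9/2, -9, 81/4, -243/5, 243/2, …
Sum ⇒ L₀ = lclm(L_f,L_g) in ℚ(x)⟨Dx⟩.
∫: right-multiply L₀ by Dx.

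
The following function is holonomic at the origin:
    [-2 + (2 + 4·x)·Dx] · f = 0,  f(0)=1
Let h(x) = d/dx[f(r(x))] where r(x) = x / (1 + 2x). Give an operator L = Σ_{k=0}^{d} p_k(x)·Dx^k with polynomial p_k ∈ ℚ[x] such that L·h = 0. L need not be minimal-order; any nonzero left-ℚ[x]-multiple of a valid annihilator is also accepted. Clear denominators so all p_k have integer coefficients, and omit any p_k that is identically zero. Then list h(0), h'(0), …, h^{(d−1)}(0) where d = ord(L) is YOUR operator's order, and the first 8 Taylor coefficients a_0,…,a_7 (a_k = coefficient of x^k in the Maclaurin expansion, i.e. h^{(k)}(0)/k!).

L = (-5 - 16·x) + (-1 - 6·x - 8·x^2)·Dx  (order 1).
h: a_k = 1, -5, 39/2, -141/2, 1995/8, -7059/8, 50435/16, -182461/16, …
ICs: h(0) = 1.

f: a_k = 1, 1, -1/2, 1/2, -5/8, 7/8, -21/16, 33/16, …
h₀=f(r): pull back L_f along r ⇒ L₀.
Derive L from L₀ (diff closure).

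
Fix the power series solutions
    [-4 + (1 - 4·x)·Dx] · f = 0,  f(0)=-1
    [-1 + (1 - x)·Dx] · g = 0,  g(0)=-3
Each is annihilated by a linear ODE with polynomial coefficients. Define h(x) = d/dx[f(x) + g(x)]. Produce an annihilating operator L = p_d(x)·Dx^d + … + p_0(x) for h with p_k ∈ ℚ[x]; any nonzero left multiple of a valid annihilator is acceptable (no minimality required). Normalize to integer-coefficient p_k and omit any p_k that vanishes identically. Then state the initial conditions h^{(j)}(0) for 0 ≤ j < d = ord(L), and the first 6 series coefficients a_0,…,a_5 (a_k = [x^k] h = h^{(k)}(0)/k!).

L = 24 + (-15 + 24·x)·Dx + (1 - 5·x + 4·x^2)·Dx^2  (order 2).
h: a_k = -7, -38, -201, -1036, -5135, -24594, …
ICs: h(0) = -7, h′(0) = -38.

f: a_k = -1, -4, -16, -64, -256, -1024, …
g: a_k = -3, -3, -3, -3, -3, -3, …
L₀ := lclm(L_f,L_g); ord L₀ ≤ 1+1.
h=h₀': d/dx-closure on L₀ ⇒ L.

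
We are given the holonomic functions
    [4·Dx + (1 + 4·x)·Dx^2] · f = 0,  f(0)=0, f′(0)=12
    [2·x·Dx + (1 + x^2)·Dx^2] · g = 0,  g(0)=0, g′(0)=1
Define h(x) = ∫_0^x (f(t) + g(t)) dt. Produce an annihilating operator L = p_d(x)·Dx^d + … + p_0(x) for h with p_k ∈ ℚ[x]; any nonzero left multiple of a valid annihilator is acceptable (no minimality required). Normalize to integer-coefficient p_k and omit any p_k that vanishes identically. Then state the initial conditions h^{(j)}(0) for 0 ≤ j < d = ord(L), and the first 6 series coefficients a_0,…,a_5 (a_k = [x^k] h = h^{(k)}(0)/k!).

L = (-4 - 48·x + 12·x^2 + 16·x^3)·Dx^2 + (-17 - 8·x - 45·x^2 + 24·x^3 + 32·x^4)·Dx^3 + (-2 - 7·x + 4·x^2 + x^3 + 6·x^4 + 8·x^5)·Dx^4  (order 4).
h: a_k = 0, 0, 13/2, -8, 191/12, -192/5, …
ICs: h(0) = 0, h′(0) = 0, h′′(0) = 13, h′′′(0) = -48.

f: a_k = 0, 12, -24, 64, -192, 3072/5, …
g: a_k = 0, 1, 0, -1/3, 0, 1/5, …
f+g: L₀ = lclm(L_f,L_g), ord ≤ 2+2.
h=∫₀ˣh₀: take L = L₀·Dx.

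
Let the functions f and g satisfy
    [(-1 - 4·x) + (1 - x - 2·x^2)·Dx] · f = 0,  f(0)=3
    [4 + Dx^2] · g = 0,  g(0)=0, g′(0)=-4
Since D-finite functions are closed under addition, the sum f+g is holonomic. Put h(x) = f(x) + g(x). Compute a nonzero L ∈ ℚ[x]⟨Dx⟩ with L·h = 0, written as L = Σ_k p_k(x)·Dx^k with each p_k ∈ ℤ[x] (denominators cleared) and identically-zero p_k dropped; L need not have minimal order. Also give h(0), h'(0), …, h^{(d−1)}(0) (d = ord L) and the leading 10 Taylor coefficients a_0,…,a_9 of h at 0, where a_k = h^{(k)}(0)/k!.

L = (68 + 304·x + 200·x^2 + 320·x^3 + 160·x^4 + 128·x^5) + (-20 + 12·x + 24·x^2 + 8·x^3 + 48·x^4 + 96·x^5 + 64·x^6)·Dx + (17 + 76·x + 50·x^2 + 80·x^3 + 40·x^4 + 32·x^5)·Dx^2 + (-5 + 3·x + 6·x^2 + 2·x^3 + 12·x^4 + 24·x^5 + 16·x^6)·Dx^3  (order 3).
h: a_k = 3, -1, 9, 53/3, 33, 937/15, 129, 80341/315, 513, 2900197/2835, …
ICs: h(0) = 3, h′(0) = -1, h′′(0) = 18.

f: a_k = 3, 3, 9, 15, 33, 63, 129, 255, 513, 1023, …
g: a_k = 0, -4, 0, 8/3, 0, -8/15, 0, 16/315, 0, -8/2835, …
Weyl lclm of L_f,L_g ⇒ L₀ (ord ≤ 3).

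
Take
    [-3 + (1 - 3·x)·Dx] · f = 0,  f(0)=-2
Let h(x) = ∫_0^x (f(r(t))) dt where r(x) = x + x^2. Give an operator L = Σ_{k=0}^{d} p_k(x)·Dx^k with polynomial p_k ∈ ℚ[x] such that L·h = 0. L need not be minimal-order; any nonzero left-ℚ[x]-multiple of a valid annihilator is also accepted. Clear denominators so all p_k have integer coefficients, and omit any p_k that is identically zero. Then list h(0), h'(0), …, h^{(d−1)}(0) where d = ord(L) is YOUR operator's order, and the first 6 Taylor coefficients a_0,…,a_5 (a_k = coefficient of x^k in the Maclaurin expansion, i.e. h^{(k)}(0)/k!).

f: a_k = -2, -6, -18, -54, -162, -486, …
L₀ from L_f via x↦r, Dx↦r'^{-1}Dx.
∫: right-multiply L₀ by Dx.
L = (3 + 6·x)·Dx + (-1 + 3·x + 3·x^2)·Dx^2  (order 2).
h: a_k = 0, -2, -3, -8, -45/2, -342/5, …
ICs: h(0) = 0, h′(0) = -2.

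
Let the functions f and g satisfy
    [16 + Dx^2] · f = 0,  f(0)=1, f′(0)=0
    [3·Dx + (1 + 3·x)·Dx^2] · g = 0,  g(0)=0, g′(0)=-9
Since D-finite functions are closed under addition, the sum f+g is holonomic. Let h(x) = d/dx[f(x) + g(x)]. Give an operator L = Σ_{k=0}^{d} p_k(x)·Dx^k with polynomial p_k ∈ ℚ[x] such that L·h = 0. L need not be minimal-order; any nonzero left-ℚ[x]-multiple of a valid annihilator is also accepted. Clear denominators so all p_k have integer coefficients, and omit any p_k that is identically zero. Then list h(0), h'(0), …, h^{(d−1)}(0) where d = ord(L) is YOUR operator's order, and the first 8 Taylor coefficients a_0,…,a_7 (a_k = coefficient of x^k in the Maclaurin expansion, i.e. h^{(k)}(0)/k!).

L = (1680 + 2304·x + 3456·x^2) + (272 + 1584·x + 3456·x^2 + 3456·x^3)·Dx + (105 + 144·x + 216·x^2)·Dx^2 + (17 + 99·x + 216·x^2 + 216·x^3)·Dx^3  (order 3).
h: a_k = -9, 11, -81, 857/3, -729, 32293/15, -6561, 6204241/315, …
ICs: h(0) = -9, h′(0) = 11, h′′(0) = -162.

f: a_k = 1, 0, -8, 0, 32/3, 0, -256/45, 0, …
g: a_k = 0, -9, 27/2, -27, 243/4, -729/5, 729/2, -6561/7, …
Weyl lclm of L_f,L_g ⇒ L₀ (ord ≤ 4).
h=h₀': d/dx-closure on L₀ ⇒ L.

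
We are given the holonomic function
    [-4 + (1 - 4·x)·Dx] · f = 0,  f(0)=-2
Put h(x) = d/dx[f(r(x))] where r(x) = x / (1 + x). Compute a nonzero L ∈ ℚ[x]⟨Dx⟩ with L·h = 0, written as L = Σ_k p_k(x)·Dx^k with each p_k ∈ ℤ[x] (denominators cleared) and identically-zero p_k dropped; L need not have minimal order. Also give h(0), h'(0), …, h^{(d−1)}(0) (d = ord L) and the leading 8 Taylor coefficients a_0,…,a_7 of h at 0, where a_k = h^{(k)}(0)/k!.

L = 6 + (-1 + 3·x)·Dx  (order 1).
h: a_k = -8, -48, -216, -864, -3240, -11664, -40824, -139968, …
ICs: h(0) = -8.

f: a_k = -2, -8, -32, -128, -512, -2048, -8192, -32768, …
L₀ from L_f via x↦r, Dx↦r'^{-1}Dx.
h=h₀': d/dx-closure on L₀ ⇒ L.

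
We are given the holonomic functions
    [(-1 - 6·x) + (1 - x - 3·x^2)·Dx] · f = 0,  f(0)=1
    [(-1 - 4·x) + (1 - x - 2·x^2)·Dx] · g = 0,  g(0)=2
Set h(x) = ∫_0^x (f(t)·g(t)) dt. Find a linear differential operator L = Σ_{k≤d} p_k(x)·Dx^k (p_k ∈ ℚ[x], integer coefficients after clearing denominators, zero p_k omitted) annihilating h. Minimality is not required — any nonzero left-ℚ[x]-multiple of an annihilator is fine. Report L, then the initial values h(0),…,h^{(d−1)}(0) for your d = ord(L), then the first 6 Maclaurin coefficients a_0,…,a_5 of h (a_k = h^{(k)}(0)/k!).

f: a_k = 1, 1, 4, 7, 19, 40, …
g: a_k = 2, 2, 6, 10, 22, 42, …
Product ⇒ symmetric product L₀, ord ≤ 1.
h=∫₀ˣh₀: take L = L₀·Dx.
L = (-2 - 8·x + 15·x^2 + 24·x^3)·Dx + (1 - 2·x - 4·x^2 + 5·x^3 + 6·x^4)·Dx^2  (order 2).
h: a_k = 0, 2, 2, 16/3, 19/2, 108/5, …
ICs: h(0) = 0, h′(0) = 2.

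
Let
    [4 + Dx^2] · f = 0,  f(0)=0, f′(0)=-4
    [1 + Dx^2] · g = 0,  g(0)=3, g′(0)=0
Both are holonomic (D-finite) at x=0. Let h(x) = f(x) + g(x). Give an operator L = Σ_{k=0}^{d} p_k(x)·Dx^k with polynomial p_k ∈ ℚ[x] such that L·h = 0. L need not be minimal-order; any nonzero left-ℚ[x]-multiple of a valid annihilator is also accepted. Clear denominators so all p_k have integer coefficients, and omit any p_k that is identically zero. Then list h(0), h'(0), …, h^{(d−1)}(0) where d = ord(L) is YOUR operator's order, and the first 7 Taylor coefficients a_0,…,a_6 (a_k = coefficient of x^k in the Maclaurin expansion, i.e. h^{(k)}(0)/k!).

f: a_k = 0, -4, 0, 8/3, 0, -8/15, 0, …
g: a_k = 3, 0, -3/2, 0, 1/8, 0, -1/240, …
f+g: L₀ = lclm(L_f,L_g), ord ≤ 2+2.
L = 4 + 5·Dx^2 + Dx^4  (order 4).
h: a_k = 3, -4, -3/2, 8/3, 1/8, -8/15, -1/240, …
ICs: h(0) = 3, h′(0) = -4, h′′(0) = -3, h′′′(0) = 16.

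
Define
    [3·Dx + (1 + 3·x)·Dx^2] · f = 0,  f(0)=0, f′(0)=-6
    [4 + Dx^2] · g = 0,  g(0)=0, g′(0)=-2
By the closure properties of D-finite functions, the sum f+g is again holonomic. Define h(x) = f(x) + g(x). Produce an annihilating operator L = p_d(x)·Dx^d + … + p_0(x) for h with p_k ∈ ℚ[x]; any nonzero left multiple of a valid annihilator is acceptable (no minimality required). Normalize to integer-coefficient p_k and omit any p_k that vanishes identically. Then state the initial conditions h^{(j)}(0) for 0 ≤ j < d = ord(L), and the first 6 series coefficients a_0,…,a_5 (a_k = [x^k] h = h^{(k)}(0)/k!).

f: a_k = 0, -6, 9, -18, 81/2, -486/5, …
g: a_k = 0, -2, 0, 4/3, 0, -4/15, …
L₀ := lclm(L_f,L_g); ord L₀ ≤ 2+2.
L = (348 + 144·x + 216·x^2)·Dx + (44 + 180·x + 216·x^2 + 216·x^3)·Dx^2 + (87 + 36·x + 54·x^2)·Dx^3 + (11 + 45·x + 54·x^2 + 54·x^3)·Dx^4  (order 4).
h: a_k = 0, -8, 9, -50/3, 81/2, -1462/15, …
ICs: h(0) = 0, h′(0) = -8, h′′(0) = 18, h′′′(0) = -100.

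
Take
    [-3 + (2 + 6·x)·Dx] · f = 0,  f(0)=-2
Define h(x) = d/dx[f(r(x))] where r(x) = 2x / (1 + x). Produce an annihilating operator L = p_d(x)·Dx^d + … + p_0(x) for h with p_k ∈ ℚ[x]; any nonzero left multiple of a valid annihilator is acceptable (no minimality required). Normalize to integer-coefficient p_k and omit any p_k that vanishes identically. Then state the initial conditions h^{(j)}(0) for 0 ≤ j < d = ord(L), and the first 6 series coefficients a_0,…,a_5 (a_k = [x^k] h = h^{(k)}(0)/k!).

f: a_k = -2, -3, 9/4, -27/8, 405/64, -1701/128, …
Change of var in L_f (x↦r) gives L₀.
Derive L from L₀ (diff closure).
L = (-5 - 14·x) + (-1 - 8·x - 7·x^2)·Dx  (order 1).
h: a_k = -6, 30, -153, 861, -20685/4, 128961/4, …
ICs: h(0) = -6.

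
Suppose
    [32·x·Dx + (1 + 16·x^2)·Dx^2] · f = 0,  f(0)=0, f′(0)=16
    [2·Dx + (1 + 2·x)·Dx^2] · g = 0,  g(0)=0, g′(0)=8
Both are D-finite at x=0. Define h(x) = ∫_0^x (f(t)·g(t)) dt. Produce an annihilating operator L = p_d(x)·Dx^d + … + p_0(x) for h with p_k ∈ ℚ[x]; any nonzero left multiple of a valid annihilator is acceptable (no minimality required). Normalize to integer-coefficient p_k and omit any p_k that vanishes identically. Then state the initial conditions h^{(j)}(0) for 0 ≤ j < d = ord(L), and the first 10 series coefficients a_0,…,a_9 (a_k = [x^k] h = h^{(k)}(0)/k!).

L = (2304 + 8960·x + 114688·x^2 + 552960·x^3 + 983040·x^4 + 851968·x^5 + 1048576·x^7)·Dx^2 + (1032 + 14720·x + 111872·x^2 + 616448·x^3 + 1884160·x^4 + 3047424·x^5 + 2293760·x^6 + 1572864·x^7 + 3670016·x^8)·Dx^3 + (72 + 2512·x + 19968·x^2 + 99072·x^3 + 393216·x^4 + 1019904·x^5 + 1572864·x^6 + 1376256·x^7 + 1572864·x^8 + 2097152·x^9)·Dx^4 + (17 + 132·x + 964·x^2 + 4864·x^3 + 18432·x^4 + 55296·x^5 + 129024·x^6 + 196608·x^7 + 196608·x^8 + 262144·x^9 + 262144·x^10)·Dx^5  (order 5).
h: a_k = 0, 0, 0, 128/3, -32, -512/5, 640/9, 38912/45, -11008/15, -335872/45, …
ICs: h(0) = 0, h′(0) = 0, h′′(0) = 0, h′′′(0) = 256, h′′′′(0) = -768.

f: a_k = 0, 16, 0, -256/3, 0, 4096/5, 0, -65536/7, 0, 1048576/9, …
g: a_k = 0, 8, -8, 32/3, -16, 128/5, -128/3, 512/7, -128, 2048/9, …
L₀ := L_f ⊗_s L_g (sym. prod.), ord ≤ 4.
h=∫₀ˣh₀: take L = L₀·Dx.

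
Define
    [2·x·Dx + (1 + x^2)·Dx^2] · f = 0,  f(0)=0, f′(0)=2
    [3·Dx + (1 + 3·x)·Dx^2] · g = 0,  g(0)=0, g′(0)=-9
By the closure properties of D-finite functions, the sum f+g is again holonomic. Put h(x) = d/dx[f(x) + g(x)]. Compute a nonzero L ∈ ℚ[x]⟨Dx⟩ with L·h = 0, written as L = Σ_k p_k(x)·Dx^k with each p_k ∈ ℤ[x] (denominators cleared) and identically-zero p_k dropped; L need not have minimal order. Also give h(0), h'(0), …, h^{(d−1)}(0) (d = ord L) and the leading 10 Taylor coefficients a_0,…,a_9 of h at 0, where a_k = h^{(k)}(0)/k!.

L = (-6 - 54·x + 18·x^2 + 18·x^3) + (-20 - 12·x - 48·x^2 + 36·x^3 + 36·x^4)·Dx + (-3 - 7·x + 6·x^2 + 2·x^3 + 9·x^4 + 9·x^5)·Dx^2  (order 2).
h: a_k = -7, 27, -83, 243, -727, 2187, -6563, 19683, -59047, 177147, …
ICs: h(0) = -7, h′(0) = 27.

f: a_k = 0, 2, 0, -2/3, 0, 2/5, 0, -2/7, 0, 2/9, …
g: a_k = 0, -9, 27/2, -27, 243/4, -729/5, 729/2, -6561/7, 19683/8, -6561, …
f+g: L₀ = lclm(L_f,L_g), ord ≤ 2+2.
Differentiate: ansatz ord ≤ ord L₀ ⇒ L.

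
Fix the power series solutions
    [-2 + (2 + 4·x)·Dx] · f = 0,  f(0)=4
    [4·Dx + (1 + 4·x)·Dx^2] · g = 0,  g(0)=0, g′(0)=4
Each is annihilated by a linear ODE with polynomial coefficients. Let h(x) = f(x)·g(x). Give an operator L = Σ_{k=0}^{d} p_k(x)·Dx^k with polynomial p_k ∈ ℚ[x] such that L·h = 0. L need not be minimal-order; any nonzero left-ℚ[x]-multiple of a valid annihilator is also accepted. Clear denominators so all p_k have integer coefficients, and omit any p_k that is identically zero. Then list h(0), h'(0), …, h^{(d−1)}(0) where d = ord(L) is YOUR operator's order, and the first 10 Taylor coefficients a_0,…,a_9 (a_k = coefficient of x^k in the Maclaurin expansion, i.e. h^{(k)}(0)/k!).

f: a_k = 4, 4, -2, 2, -5/2, 7/2, -21/4, 33/4, -429/32, 715/32, …
g: a_k = 0, 4, -8, 64/3, -64, 1024/5, -2048/3, 16384/7, -8192, 262144/9, …
Product ⇒ symmetric product L₀, ord ≤ 2.
L = (-1 + 4·x) + (2 + 4·x)·Dx + (1 + 8·x + 20·x^2 + 16·x^3)·Dx^2  (order 2).
h: a_k = 0, 16, -16, 136/3, -440/3, 7418/15, -8534/5, 209709/35, -746239/35, 38670077/504, …
ICs: h(0) = 0, h′(0) = 16.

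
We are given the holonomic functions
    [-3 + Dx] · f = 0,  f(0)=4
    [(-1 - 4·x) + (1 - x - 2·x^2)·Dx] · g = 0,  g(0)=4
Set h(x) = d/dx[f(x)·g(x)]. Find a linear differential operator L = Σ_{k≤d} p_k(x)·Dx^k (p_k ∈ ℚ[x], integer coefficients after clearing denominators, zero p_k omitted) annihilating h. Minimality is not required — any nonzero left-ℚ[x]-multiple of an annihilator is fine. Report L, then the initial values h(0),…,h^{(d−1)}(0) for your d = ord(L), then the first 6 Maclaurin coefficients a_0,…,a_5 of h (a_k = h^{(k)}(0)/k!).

L = (21 + 12·x - 39·x^2 - 12·x^3 + 36·x^4) + (-4 + 3·x + 15·x^2 - 4·x^3 - 12·x^4)·Dx  (order 1).
h: a_k = 64, 336, 1104, 3032, 7632, 91758/5, …
ICs: h(0) = 64.

f: a_k = 4, 12, 18, 18, 27/2, 81/10, …
g: a_k = 4, 4, 12, 20, 44, 84, …
f·g: L₀ = L_f ⊗_s L_g, ord ≤ 1·1.
Derive L from L₀ (diff closure).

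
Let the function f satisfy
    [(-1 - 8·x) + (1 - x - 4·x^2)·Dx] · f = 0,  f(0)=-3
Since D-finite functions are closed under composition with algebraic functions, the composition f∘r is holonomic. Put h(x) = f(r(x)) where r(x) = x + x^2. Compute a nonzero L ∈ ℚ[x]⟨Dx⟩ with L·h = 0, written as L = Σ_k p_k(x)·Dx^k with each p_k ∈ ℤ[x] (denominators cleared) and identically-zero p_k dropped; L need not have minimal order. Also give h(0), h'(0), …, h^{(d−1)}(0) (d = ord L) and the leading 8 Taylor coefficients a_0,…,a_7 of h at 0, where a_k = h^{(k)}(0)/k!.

f: a_k = -3, -3, -15, -27, -87, -195, -543, -1323, …
L₀ from L_f via x↦r, Dx↦r'^{-1}Dx.
L = (1 + 10·x + 24·x^2 + 16·x^3) + (-1 + x + 5·x^2 + 8·x^3 + 4·x^4)·Dx  (order 1).
h: a_k = -3, -3, -18, -57, -183, -624, -2067, -6879, …
ICs: h(0) = -3.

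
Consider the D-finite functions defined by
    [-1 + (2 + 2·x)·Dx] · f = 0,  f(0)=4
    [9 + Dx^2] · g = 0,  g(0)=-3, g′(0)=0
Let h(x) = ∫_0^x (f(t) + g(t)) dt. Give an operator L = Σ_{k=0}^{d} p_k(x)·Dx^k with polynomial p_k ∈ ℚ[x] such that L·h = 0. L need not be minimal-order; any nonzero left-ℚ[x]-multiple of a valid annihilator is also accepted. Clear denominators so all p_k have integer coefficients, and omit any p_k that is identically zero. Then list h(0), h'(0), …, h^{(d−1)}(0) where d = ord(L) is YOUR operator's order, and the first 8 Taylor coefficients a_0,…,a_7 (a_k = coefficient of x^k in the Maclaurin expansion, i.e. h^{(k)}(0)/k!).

f: a_k = 4, 2, -1/2, 1/4, -5/32, 7/64, -21/256, 33/512, …
g: a_k = -3, 0, 27/2, 0, -81/8, 0, 243/80, 0, …
L₀ := lclm(L_f,L_g); ord L₀ ≤ 1+2.
∫: right-multiply L₀ by Dx.
L = (-351 - 648·x - 324·x^2)·Dx + (630 + 1926·x + 1944·x^2 + 648·x^3)·Dx^2 + (-39 - 72·x - 36·x^2)·Dx^3 + (70 + 214·x + 216·x^2 + 72·x^3)·Dx^4  (order 4).
h: a_k = 0, 1, 1, 13/3, 1/16, -329/160, 7/384, 3783/8960, …
ICs: h(0) = 0, h′(0) = 1, h′′(0) = 2, h′′′(0) = 26.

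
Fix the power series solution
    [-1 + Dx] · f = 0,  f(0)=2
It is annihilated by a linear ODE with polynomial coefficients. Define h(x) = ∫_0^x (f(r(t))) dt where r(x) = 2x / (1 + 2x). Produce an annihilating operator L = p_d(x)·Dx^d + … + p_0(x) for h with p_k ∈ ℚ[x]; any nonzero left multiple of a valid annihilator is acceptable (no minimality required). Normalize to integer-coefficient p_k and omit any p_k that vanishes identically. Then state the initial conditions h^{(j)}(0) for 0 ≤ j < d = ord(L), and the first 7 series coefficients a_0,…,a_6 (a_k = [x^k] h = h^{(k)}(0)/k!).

L = -2·Dx + (1 + 4·x + 4·x^2)·Dx^2  (order 2).
h: a_k = 0, 2, 2, -4/3, 2/3, 4/15, -76/45, …
ICs: h(0) = 0, h′(0) = 2.

f: a_k = 2, 2, 1, 1/3, 1/12, 1/60, 1/360, …
Substitute x→r, Dx→(1/r')Dx; clear ⇒ L₀.
h=∫₀ˣh₀: take L = L₀·Dx.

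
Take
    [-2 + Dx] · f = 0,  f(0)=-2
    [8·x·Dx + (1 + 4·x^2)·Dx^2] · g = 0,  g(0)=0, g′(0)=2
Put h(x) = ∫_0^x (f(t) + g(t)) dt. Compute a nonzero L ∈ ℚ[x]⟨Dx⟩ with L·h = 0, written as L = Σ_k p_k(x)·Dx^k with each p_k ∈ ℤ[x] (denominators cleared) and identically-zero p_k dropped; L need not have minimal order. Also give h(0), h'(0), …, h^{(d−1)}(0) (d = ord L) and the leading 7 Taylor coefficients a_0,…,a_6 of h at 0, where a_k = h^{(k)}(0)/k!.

f: a_k = -2, -4, -4, -8/3, -4/3, -8/15, -8/45, …
g: a_k = 0, 2, 0, -8/3, 0, 32/5, 0, …
Sum ⇒ L₀ = lclm(L_f,L_g) in ℚ(x)⟨Dx⟩.
h=∫h₀ ⇒ L = L₀·Dx.
L = (8 - 32·x - 32·x^2)·Dx^2 + (-6 + 12·x + 8·x^2 - 16·x^3)·Dx^3 + (1 + 2·x + 4·x^2 + 8·x^3)·Dx^4  (order 4).
h: a_k = 0, -2, -1, -4/3, -4/3, -4/15, 44/45, …
ICs: h(0) = 0, h′(0) = -2, h′′(0) = -2, h′′′(0) = -8.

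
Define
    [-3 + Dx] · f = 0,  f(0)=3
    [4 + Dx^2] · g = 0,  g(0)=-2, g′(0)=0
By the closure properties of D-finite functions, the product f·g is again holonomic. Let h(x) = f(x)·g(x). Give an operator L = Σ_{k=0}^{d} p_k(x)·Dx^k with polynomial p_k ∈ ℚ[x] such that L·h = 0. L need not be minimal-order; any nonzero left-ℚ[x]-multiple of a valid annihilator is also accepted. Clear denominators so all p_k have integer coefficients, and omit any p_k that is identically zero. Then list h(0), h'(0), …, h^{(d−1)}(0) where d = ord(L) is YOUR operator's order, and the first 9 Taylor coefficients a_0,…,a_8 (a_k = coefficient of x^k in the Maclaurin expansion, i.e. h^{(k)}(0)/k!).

f: a_k = 3, 9, 27/2, 27/2, 81/8, 243/40, 243/80, 729/560, 2187/4480, …
g: a_k = -2, 0, 4, 0, -4/3, 0, 8/45, 0, -4/315, …
h₀=f·g: eliminate ⇒ L₀, order ≤ 1·2.
L = 13 - 6·Dx + Dx^2  (order 2).
h: a_k = -6, -18, -15, 9, 119/4, 597/20, 407/24, 1483/280, 239/6720, …
ICs: h(0) = -6, h′(0) = -18.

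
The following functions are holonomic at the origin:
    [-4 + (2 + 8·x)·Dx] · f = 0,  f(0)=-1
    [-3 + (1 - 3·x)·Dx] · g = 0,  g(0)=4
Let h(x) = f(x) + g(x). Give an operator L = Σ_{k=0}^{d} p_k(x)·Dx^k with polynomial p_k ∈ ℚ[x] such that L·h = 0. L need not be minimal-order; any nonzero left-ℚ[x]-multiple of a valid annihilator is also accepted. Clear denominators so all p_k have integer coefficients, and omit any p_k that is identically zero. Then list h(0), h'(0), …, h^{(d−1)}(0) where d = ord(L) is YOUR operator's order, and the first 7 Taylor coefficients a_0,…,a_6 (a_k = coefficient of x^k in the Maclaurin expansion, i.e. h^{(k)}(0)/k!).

f: a_k = -1, -2, 2, -4, 10, -28, 84, …
g: a_k = 4, 12, 36, 108, 324, 972, 2916, …
f+g: L₀ = lclm(L_f,L_g), ord ≤ 1+1.
L = (48 + 108·x) + (-22 - 120·x - 324·x^2)·Dx + (1 + 19·x + 6·x^2 - 216·x^3)·Dx^2  (order 2).
h: a_k = 3, 10, 38, 104, 334, 944, 3000, …
ICs: h(0) = 3, h′(0) = 10.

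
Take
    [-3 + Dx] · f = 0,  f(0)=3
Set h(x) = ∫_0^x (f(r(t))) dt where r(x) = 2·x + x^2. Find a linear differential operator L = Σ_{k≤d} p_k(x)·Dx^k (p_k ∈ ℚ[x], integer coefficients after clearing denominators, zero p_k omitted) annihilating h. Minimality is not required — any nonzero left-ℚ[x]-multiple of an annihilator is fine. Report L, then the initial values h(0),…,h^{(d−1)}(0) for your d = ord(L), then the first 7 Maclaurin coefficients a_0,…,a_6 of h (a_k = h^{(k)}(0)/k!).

L = (-6 - 6·x)·Dx + Dx^2  (order 2).
h: a_k = 0, 3, 9, 21, 81/2, 135/2, 999/10, …
ICs: h(0) = 0, h′(0) = 3.

f: a_k = 3, 9, 27/2, 27/2, 81/8, 243/40, 243/80, …
Substitute x→r, Dx→(1/r')Dx; clear ⇒ L₀.
∫: right-multiply L₀ by Dx.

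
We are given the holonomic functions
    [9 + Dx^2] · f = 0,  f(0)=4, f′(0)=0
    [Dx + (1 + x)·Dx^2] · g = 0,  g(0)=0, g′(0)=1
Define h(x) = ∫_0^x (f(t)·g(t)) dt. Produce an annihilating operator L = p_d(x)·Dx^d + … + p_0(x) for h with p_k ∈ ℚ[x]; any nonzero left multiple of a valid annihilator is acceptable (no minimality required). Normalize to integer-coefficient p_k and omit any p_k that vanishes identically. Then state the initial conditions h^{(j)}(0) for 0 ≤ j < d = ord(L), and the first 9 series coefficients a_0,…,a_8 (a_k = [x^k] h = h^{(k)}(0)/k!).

f: a_k = 4, 0, -18, 0, 27/2, 0, -81/20, 0, 729/1120, …
g: a_k = 0, 1, -1/2, 1/3, -1/4, 1/5, -1/6, 1/7, -1/8, …
h₀=f·g: eliminate ⇒ L₀, order ≤ 2·2.
Integrate: L := L₀·Dx.
L = (2493 + 10854·x + 17091·x^2 + 11664·x^3 + 2916·x^4)·Dx + (612 + 1908·x + 1944·x^2 + 648·x^3)·Dx^2 + (592 + 2484·x + 3834·x^2 + 2592·x^3 + 648·x^4)·Dx^3 + (68 + 212·x + 216·x^2 + 72·x^3)·Dx^4 + (35 + 142·x + 215·x^2 + 144·x^3 + 36·x^4)·Dx^5  (order 5).
h: a_k = 0, 0, 2, -2/3, -25/6, 8/5, 83/60, -5/12, -361/1120, …
ICs: h(0) = 0, h′(0) = 0, h′′(0) = 4, h′′′(0) = -4, h′′′′(0) = -100.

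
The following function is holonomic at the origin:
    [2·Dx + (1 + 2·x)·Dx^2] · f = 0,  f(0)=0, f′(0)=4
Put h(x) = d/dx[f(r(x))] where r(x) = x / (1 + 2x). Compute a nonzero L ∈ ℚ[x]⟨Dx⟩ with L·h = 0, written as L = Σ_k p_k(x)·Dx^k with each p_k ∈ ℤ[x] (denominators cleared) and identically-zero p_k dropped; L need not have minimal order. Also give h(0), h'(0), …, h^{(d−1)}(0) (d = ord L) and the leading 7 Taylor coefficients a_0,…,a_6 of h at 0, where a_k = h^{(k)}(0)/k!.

L = (6 + 16·x) + (1 + 6·x + 8·x^2)·Dx  (order 1).
h: a_k = 4, -24, 112, -480, 1984, -8064, 32512, …
ICs: h(0) = 4.

f: a_k = 0, 4, -4, 16/3, -8, 64/5, -64/3, …
Change of var in L_f (x↦r) gives L₀.
h₀' ⇒ L via d/dx closure of L₀.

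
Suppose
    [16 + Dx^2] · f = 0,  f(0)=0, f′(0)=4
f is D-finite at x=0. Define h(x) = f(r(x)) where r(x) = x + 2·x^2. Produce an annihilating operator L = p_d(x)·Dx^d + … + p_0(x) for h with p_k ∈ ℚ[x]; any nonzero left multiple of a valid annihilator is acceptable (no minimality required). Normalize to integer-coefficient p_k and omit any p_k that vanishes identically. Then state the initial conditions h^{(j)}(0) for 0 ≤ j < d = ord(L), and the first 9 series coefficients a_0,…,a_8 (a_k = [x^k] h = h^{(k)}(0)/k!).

L = (16 + 192·x + 768·x^2 + 1024·x^3) - 4·Dx + (1 + 4·x)·Dx^2  (order 2).
h: a_k = 0, 4, 8, -32/3, -64, -1792/15, 0, 106496/315, 28672/45, …
ICs: h(0) = 0, h′(0) = 4.

f: a_k = 0, 4, 0, -32/3, 0, 128/15, 0, -1024/315, 0, …
f∘r: x↦r, Dx↦Dx/r' in L_f ⇒ L₀.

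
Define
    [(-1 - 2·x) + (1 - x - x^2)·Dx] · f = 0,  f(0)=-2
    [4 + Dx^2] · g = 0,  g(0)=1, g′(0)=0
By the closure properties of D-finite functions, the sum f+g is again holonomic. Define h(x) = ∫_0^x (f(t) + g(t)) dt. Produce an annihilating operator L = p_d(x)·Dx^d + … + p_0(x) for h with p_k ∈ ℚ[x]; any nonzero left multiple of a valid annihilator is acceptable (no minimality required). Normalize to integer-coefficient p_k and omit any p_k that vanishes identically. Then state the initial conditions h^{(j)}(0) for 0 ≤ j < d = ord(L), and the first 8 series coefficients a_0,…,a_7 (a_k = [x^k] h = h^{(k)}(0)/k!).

f: a_k = -2, -2, -4, -6, -10, -16, -26, -42, …
g: a_k = 1, 0, -2, 0, 2/3, 0, -4/45, 0, …
L₀ := lclm(L_f,L_g); ord L₀ ≤ 1+2.
∫: right-multiply L₀ by Dx.
L = (44 + 96·x + 32·x^2 + 48·x^3 + 40·x^4 + 16·x^5)·Dx + (-16 + 20·x + 8·x^2 - 16·x^3 + 12·x^4 + 24·x^5 + 8·x^6)·Dx^2 + (11 + 24·x + 8·x^2 + 12·x^3 + 10·x^4 + 4·x^5)·Dx^3 + (-4 + 5·x + 2·x^2 - 4·x^3 + 3·x^4 + 6·x^5 + 2·x^6)·Dx^4  (order 4).
h: a_k = 0, -1, -1, -2, -3/2, -28/15, -8/3, -1174/315, …
ICs: h(0) = 0, h′(0) = -1, h′′(0) = -2, h′′′(0) = -12.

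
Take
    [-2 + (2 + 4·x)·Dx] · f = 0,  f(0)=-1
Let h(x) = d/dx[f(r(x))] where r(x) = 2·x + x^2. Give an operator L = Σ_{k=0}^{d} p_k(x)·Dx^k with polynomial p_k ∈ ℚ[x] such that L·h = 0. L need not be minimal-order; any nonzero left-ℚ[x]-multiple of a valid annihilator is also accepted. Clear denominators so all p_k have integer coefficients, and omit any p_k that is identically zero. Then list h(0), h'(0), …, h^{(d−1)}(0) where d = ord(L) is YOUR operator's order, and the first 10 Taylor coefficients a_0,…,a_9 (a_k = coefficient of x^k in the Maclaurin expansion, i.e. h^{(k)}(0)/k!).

L = -1 + (-1 - 5·x - 6·x^2 - 2·x^3)·Dx  (order 1).
h: a_k = -2, 2, -6, 18, -55, 171, -539, 1717, -22059/4, 71315/4, …
ICs: h(0) = -2.

f: a_k = -1, -1, 1/2, -1/2, 5/8, -7/8, 21/16, -33/16, 429/128, -715/128, …
L₀ from L_f via x↦r, Dx↦r'^{-1}Dx.
h=h₀': d/dx-closure on L₀ ⇒ L.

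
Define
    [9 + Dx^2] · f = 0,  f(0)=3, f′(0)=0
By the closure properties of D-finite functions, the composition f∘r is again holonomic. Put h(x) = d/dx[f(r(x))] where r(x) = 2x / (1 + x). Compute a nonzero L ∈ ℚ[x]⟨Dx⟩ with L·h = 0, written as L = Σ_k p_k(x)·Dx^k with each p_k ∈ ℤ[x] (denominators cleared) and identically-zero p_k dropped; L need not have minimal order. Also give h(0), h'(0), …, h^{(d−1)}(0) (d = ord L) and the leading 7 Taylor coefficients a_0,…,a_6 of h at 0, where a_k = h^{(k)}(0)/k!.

L = (42 + 12·x + 6·x^2) + (6 + 18·x + 18·x^2 + 6·x^3)·Dx + (1 + 4·x + 6·x^2 + 4·x^3 + x^4)·Dx^2  (order 2).
h: a_k = 0, -108, 324, 0, -2160, 34668/5, -61236/5, …
ICs: h(0) = 0, h′(0) = -108.

f: a_k = 3, 0, -27/2, 0, 81/8, 0, -243/80, …
Substitute x→r, Dx→(1/r')Dx; clear ⇒ L₀.
h₀' ⇒ L via d/dx closure of L₀.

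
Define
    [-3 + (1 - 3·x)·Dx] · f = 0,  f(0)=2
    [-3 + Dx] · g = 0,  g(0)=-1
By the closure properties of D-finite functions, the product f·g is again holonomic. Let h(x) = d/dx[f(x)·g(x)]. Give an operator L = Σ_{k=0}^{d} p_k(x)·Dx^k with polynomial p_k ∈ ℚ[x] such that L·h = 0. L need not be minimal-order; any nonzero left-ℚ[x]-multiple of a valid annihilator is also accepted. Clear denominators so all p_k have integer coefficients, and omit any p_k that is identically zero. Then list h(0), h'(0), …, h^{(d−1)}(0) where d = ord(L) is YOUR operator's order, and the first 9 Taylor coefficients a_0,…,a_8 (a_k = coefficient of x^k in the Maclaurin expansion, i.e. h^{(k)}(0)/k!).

f: a_k = 2, 6, 18, 54, 162, 486, 1458, 4374, 13122, …
g: a_k = -1, -3, -9/2, -9/2, -27/8, -81/40, -81/80, -243/560, -729/4480, …
Sym-product of L_f,L_g gives L₀ (≤ ord 1).
h=h₀': d/dx-closure on L₀ ⇒ L.
L = (15 - 36·x + 27·x^2) + (-2 + 9·x - 9·x^2)·Dx  (order 1).
h: a_k = -12, -90, -432, -1755, -13203/2, -475551/20, -166455/2, -79899129/280, -215727867/224, …
ICs: h(0) = -12.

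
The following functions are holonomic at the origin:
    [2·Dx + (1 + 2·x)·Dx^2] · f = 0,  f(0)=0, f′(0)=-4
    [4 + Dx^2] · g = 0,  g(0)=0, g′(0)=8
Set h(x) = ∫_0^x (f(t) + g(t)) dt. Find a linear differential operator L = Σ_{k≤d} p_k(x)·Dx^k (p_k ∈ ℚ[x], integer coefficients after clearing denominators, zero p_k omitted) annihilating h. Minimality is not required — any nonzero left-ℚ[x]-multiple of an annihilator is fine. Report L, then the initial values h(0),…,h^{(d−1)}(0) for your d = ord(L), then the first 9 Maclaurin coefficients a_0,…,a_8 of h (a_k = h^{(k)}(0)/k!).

f: a_k = 0, -4, 4, -16/3, 8, -64/5, 64/3, -256/7, 64, …
g: a_k = 0, 8, 0, -16/3, 0, 16/15, 0, -32/315, 0, …
L₀ := lclm(L_f,L_g); ord L₀ ≤ 2+2.
∫: right-multiply L₀ by Dx.
L = (56 + 32·x + 32·x^2)·Dx^2 + (12 + 40·x + 48·x^2 + 32·x^3)·Dx^3 + (14 + 8·x + 8·x^2)·Dx^4 + (3 + 10·x + 12·x^2 + 8·x^3)·Dx^5  (order 5).
h: a_k = 0, 0, 2, 4/3, -8/3, 8/5, -88/45, 64/21, -1444/315, …
ICs: h(0) = 0, h′(0) = 0, h′′(0) = 4, h′′′(0) = 8, h′′′′(0) = -64.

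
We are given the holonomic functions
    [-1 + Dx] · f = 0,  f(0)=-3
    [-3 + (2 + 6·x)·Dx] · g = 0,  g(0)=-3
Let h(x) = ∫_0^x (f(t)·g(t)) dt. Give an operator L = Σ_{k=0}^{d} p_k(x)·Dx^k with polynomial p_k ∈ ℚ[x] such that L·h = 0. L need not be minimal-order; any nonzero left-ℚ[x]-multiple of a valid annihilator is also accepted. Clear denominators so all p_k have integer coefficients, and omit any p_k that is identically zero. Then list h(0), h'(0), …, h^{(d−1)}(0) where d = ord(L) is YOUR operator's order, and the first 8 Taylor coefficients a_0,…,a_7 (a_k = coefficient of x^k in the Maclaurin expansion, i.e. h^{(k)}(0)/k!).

L = (-5 - 6·x)·Dx + (2 + 6·x)·Dx^2  (order 2).
h: a_k = 0, 9, 45/4, 21/8, 213/64, -2013/640, 16157/2560, -12691/1024, …
ICs: h(0) = 0, h′(0) = 9.

f: a_k = -3, -3, -3/2, -1/2, -1/8, -1/40, -1/240, -1/1680, …
g: a_k = -3, -9/2, 27/8, -81/16, 1215/128, -5103/256, 45927/1024, -216513/2048, …
L₀ := L_f ⊗_s L_g (sym. prod.), ord ≤ 1.
∫: right-multiply L₀ by Dx.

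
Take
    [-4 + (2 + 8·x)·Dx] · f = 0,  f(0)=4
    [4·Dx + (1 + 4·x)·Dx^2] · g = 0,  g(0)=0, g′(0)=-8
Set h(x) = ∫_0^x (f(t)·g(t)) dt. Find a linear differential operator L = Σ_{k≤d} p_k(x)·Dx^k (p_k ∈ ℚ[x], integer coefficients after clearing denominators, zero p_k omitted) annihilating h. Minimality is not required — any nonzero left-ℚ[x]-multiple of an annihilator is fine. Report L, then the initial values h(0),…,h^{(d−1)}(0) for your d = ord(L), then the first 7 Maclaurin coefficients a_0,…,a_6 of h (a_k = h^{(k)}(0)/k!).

f: a_k = 4, 8, -8, 16, -40, 112, -336, …
g: a_k = 0, -8, 16, -128/3, 128, -2048/5, 4096/3, …
L₀ := L_f ⊗_s L_g (sym. prod.), ord ≤ 2.
h=∫h₀ ⇒ L = L₀·Dx.
L = 4·Dx + (1 + 8·x + 16·x^2)·Dx^3  (order 3).
h: a_k = 0, 0, -16, 0, 16/3, -256/15, 2272/45, …
ICs: h(0) = 0, h′(0) = 0, h′′(0) = -32.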